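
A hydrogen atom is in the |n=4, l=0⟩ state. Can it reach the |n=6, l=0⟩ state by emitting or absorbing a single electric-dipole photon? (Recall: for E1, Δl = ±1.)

forbidden

l: 0 → 0 (Δl = +0). Δl = ±1 violated.
The transition is electric-dipole forbidden.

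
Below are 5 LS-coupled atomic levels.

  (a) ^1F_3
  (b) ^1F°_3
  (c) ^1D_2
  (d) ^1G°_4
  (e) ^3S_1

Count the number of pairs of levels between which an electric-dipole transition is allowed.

3

(a)–(b): allowed.
(a)–(c): forbidden (parity).
(a)–(d): allowed.
(a)–(e): forbidden (parity, ΔS, ΔL, ΔJ).
(b)–(c): allowed.
(b)–(d): forbidden (parity).
(b)–(e): forbidden (ΔS, ΔL, ΔJ).
(c)–(d): forbidden (ΔL, ΔJ).
(c)–(e): forbidden (parity, ΔS, ΔL).
(d)–(e): forbidden (ΔS, ΔL, ΔJ).
Allowed pairs: 3 of 10.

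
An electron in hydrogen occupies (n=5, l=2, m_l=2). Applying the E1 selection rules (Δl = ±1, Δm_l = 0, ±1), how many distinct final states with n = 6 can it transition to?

4

E1 requires Δl = ±1, so l_f ∈ {1, 3}; with 0 ≤ l_f ≤ n_f−1 = 5, the allowed l_f values are {1, 3}.
For l_f = 1: m_f ∈ {m_i−1, m_i, m_i+1} ∩ [−1, 1] = {1} → 1 state.
For l_f = 3: m_f ∈ {m_i−1, m_i, m_i+1} ∩ [−3, 3] = {1, 2, 3} → 3 states.
Total: 4.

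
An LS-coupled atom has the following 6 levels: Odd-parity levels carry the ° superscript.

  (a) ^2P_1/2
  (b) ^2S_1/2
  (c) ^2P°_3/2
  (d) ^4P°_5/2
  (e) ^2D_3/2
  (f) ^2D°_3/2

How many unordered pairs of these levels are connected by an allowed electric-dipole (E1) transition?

5

(a)–(b): forbidden (parity).
(a)–(c): allowed.
(a)–(d): forbidden (ΔS, ΔJ).
(a)–(e): forbidden (parity).
(a)–(f): allowed.
(b)–(c): allowed.
(b)–(d): forbidden (ΔS, ΔJ).
(b)–(e): forbidden (parity, ΔL).
(b)–(f): forbidden (ΔL).
(c)–(d): forbidden (parity, ΔS).
(c)–(e): allowed.
(c)–(f): forbidden (parity).
(d)–(e): forbidden (ΔS).
(d)–(f): forbidden (parity, ΔS).
(e)–(f): allowed.
Allowed pairs: 5 of 15.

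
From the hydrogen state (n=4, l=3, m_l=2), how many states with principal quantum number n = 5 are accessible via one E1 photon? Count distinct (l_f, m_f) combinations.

5

E1 requires Δl = ±1, so l_f ∈ {2, 4}; with 0 ≤ l_f ≤ n_f−1 = 4, the allowed l_f values are {2, 4}.
For l_f = 2: m_f ∈ {m_i−1, m_i, m_i+1} ∩ [−2, 2] = {1, 2} → 2 states.
For l_f = 4: m_f ∈ {m_i−1, m_i, m_i+1} ∩ [−4, 4] = {1, 2, 3} → 3 states.
Total: 5.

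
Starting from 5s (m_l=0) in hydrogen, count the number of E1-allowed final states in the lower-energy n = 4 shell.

E1 requires Δl = ±1, so l_f ∈ {-1, 1}; with 0 ≤ l_f ≤ n_f−1 = 3, the allowed l_f values are {1}.
For l_f = 1: m_f ∈ {m_i−1, m_i, m_i+1} ∩ [−1, 1] = {-1, 0, 1} → 3 states.
Total: 3.

3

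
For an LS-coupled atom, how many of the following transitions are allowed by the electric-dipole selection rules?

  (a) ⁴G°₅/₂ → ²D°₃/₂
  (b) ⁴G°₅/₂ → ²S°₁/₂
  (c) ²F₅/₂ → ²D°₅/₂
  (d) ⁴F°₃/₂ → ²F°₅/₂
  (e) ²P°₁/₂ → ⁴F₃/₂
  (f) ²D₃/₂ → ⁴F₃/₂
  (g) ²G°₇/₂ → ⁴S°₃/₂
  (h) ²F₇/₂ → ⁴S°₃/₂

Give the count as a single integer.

(a) forbidden (parity, ΔS, ΔL fail)
(b) forbidden (parity, ΔS, ΔL, ΔJ fail)
(c) allowed
(d) forbidden (parity, ΔS fail)
(e) forbidden (ΔS, ΔL fail)
(f) forbidden (parity, ΔS fail)
(g) forbidden (parity, ΔS, ΔL, ΔJ fail)
(h) forbidden (ΔS, ΔL, ΔJ fail)
Total allowed: 1 of 8.

1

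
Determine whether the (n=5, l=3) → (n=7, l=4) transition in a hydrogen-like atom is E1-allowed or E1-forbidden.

Δl = 4 − 3 = +1; the E1 rule Δl = ±1 is satisfied.
All E1 selection rules are satisfied.

allowed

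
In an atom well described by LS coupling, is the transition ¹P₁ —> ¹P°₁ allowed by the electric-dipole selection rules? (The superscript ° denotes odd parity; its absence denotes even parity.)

Initial level: S=0, L=1, J=1, parity even. Final level: S=0, L=1, J=1, parity odd.
ΔL = 0, ±1 (not L=0↔0): L: 1 → 1, ΔL = +0 — ✓.
ΔS = 0: S: 0 → 0 — ✓.
ΔJ = 0, ±1 (not J=0↔0): J: 1 → 1, ΔJ = +0 — ✓.
Parity must change: even → odd — ✓.
All four E1 rules are satisfied.

allowed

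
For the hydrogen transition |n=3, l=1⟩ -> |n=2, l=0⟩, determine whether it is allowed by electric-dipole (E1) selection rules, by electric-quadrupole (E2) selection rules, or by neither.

Δl = 0 − 1 = -1; l_i + l_f = 1.
E1 (Δl = ±1): satisfied.
E2 (Δl = 0,±2, l_i+l_f ≥ 2): not satisfied.

E1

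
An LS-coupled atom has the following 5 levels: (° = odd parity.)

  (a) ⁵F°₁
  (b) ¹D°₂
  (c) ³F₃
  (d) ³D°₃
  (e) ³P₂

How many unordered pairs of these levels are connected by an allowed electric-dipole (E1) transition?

(a)–(b): forbidden (parity, ΔS).
(a)–(c): forbidden (ΔS, ΔJ).
(a)–(d): forbidden (parity, ΔS, ΔJ).
(a)–(e): forbidden (ΔS, ΔL).
(b)–(c): forbidden (ΔS).
(b)–(d): forbidden (parity, ΔS).
(b)–(e): forbidden (ΔS).
(c)–(d): allowed.
(c)–(e): forbidden (parity, ΔL).
(d)–(e): allowed.
Allowed pairs: 2 of 10.

2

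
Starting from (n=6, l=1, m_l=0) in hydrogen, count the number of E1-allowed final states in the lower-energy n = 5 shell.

E1 requires Δl = ±1, so l_f ∈ {0, 2}; with 0 ≤ l_f ≤ n_f−1 = 4, the allowed l_f values are {0, 2}.
For l_f = 0: m_f ∈ {m_i−1, m_i, m_i+1} ∩ [−0, 0] = {0} → 1 state.
For l_f = 2: m_f ∈ {m_i−1, m_i, m_i+1} ∩ [−2, 2] = {-1, 0, 1} → 3 states.
Total: 4.

4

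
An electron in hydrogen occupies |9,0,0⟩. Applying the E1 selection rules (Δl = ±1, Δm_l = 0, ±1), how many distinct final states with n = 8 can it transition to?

3

E1 requires Δl = ±1, so l_f ∈ {-1, 1}; with 0 ≤ l_f ≤ n_f−1 = 7, the allowed l_f values are {1}.
For l_f = 1: m_f ∈ {m_i−1, m_i, m_i+1} ∩ [−1, 1] = {-1, 0, 1} → 3 states.
Total: 3.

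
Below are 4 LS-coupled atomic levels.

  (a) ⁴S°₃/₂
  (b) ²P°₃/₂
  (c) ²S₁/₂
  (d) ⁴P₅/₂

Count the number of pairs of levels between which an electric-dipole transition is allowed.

(a)–(b): forbidden (parity, ΔS).
(a)–(c): forbidden (ΔS, ΔL).
(a)–(d): allowed.
(b)–(c): allowed.
(b)–(d): forbidden (ΔS).
(c)–(d): forbidden (parity, ΔS, ΔJ).
Allowed pairs: 2 of 6.

2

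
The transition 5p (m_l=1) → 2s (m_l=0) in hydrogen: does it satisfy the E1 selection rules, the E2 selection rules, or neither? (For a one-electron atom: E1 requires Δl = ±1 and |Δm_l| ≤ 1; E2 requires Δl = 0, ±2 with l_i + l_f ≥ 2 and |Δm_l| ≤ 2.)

Δl = 0 − 1 = -1; l_i + l_f = 1.
Δm_l = -1.
E1 (Δl = ±1, |Δm_l| ≤ 1): satisfied.
E2 (Δl = 0,±2, l_i+l_f ≥ 2, |Δm_l| ≤ 2): not satisfied.

E1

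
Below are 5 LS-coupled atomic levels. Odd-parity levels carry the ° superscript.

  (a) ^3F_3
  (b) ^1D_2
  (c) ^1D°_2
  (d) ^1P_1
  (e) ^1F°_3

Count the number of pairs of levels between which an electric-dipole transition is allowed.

(a)–(b): forbidden (parity, ΔS).
(a)–(c): forbidden (ΔS).
(a)–(d): forbidden (parity, ΔS, ΔL, ΔJ).
(a)–(e): forbidden (ΔS).
(b)–(c): allowed.
(b)–(d): forbidden (parity).
(b)–(e): allowed.
(c)–(d): allowed.
(c)–(e): forbidden (parity).
(d)–(e): forbidden (ΔL, ΔJ).
Allowed pairs: 3 of 10.

3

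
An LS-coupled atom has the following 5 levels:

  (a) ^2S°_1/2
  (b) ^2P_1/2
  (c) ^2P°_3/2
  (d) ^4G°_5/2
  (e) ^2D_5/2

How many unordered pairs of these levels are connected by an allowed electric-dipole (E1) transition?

3

(a)–(b): allowed.
(a)–(c): forbidden (parity).
(a)–(d): forbidden (parity, ΔS, ΔL, ΔJ).
(a)–(e): forbidden (ΔL, ΔJ).
(b)–(c): allowed.
(b)–(d): forbidden (ΔS, ΔL, ΔJ).
(b)–(e): forbidden (parity, ΔJ).
(c)–(d): forbidden (parity, ΔS, ΔL).
(c)–(e): allowed.
(d)–(e): forbidden (ΔS, ΔL).
Allowed pairs: 3 of 10.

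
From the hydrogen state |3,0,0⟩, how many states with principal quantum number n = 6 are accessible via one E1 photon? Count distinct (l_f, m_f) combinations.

3

E1 requires Δl = ±1, so l_f ∈ {-1, 1}; with 0 ≤ l_f ≤ n_f−1 = 5, the allowed l_f values are {1}.
For l_f = 1: m_f ∈ {m_i−1, m_i, m_i+1} ∩ [−1, 1] = {-1, 0, 1} → 3 states.
Total: 3.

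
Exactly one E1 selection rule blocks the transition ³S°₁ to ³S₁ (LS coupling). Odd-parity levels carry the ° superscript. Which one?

the L=0 ↔ L=0 exclusion

Reading off the term symbols: S 1→1, L 0→0, J 1→1, parity odd→even.
ΔL = 0, ±1 (not L=0↔0): L: 0 → 0, ΔL = +0 — ✗.
ΔJ = 0, ±1 (not J=0↔0): J: 1 → 1, ΔJ = +0 — ✓.
ΔS = 0: S: 1 → 1 — ✓.
Parity must change: odd → even — ✓.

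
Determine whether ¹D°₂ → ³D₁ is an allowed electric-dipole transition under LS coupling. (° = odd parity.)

Reading off the term symbols: S 0→1, L 2→2, J 2→1, parity odd→even.
ΔJ = 0, ±1 (not J=0↔0): J: 2 → 1, ΔJ = -1 — ok.
Parity must change: odd → even — ok.
ΔS = 0: S: 0 → 1 — fails.
ΔL = 0, ±1 (not L=0↔0): L: 2 → 2, ΔL = +0 — ok.
Rule(s) violated: ΔS.

forbidden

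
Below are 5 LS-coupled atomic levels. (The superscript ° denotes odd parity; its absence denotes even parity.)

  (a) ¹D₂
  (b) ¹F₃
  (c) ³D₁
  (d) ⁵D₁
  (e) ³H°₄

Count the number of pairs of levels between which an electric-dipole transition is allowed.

(a)–(b): forbidden (parity).
(a)–(c): forbidden (parity, ΔS).
(a)–(d): forbidden (parity, ΔS).
(a)–(e): forbidden (ΔS, ΔL, ΔJ).
(b)–(c): forbidden (parity, ΔS, ΔJ).
(b)–(d): forbidden (parity, ΔS, ΔJ).
(b)–(e): forbidden (ΔS, ΔL).
(c)–(d): forbidden (parity, ΔS).
(c)–(e): forbidden (ΔL, ΔJ).
(d)–(e): forbidden (ΔS, ΔL, ΔJ).
Allowed pairs: 0 of 10.

0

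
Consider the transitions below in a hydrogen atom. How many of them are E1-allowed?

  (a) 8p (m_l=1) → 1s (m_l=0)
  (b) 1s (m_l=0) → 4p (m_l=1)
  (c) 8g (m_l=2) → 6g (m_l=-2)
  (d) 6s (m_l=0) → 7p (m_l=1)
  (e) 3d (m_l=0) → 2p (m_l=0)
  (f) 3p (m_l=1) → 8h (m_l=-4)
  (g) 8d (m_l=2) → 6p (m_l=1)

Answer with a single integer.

5

(a) allowed
(b) allowed
(c) forbidden — Δl = +0 (E1 requires Δl = ±1); Δm_l = -4 (E1 requires Δm_l = 0, ±1)
(d) allowed
(e) allowed
(f) forbidden — Δl = +4 (E1 requires Δl = ±1); Δm_l = -5 (E1 requires Δm_l = 0, ±1)
(g) allowed
Total allowed: 5 of 7.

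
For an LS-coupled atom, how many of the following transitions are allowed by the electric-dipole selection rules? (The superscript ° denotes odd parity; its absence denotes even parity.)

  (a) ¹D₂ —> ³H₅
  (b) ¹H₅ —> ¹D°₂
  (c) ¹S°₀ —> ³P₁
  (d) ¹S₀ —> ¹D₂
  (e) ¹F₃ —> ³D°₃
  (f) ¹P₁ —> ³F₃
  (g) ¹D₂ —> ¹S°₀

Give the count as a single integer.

0

(a) forbidden (parity, ΔS, ΔL, ΔJ fail)
(b) forbidden (ΔL, ΔJ fail)
(c) forbidden (ΔS fails)
(d) forbidden (parity, ΔL, ΔJ fail)
(e) forbidden (ΔS fails)
(f) forbidden (parity, ΔS, ΔL, ΔJ fail)
(g) forbidden (ΔL, ΔJ fail)
Total allowed: 0 of 7.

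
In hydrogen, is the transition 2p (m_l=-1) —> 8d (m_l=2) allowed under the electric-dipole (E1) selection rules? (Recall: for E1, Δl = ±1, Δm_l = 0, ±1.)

Δl = 2 − 1 = +1; the E1 rule Δl = ±1 is passes.
Δm_l = 2 − (-1) = +3. E1 requires Δm_l = 0, ±1: fails.
The transition is electric-dipole forbidden.

forbidden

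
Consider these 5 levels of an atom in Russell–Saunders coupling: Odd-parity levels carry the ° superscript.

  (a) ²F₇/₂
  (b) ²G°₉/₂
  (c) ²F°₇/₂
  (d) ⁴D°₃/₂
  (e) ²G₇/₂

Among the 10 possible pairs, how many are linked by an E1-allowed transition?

(a)–(b): allowed.
(a)–(c): allowed.
(a)–(d): forbidden (ΔS, ΔJ).
(a)–(e): forbidden (parity).
(b)–(c): forbidden (parity).
(b)–(d): forbidden (parity, ΔS, ΔL, ΔJ).
(b)–(e): allowed.
(c)–(d): forbidden (parity, ΔS, ΔJ).
(c)–(e): allowed.
(d)–(e): forbidden (ΔS, ΔL, ΔJ).
Allowed pairs: 4 of 10.

4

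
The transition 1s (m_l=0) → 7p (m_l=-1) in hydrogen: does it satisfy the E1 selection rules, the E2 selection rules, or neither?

E1

Δl = 1 − 0 = +1; l_i + l_f = 1.
Δm_l = -1.
E1 (Δl = ±1, |Δm_l| ≤ 1): satisfied.
E2 (Δl = 0,±2, l_i+l_f ≥ 2, |Δm_l| ≤ 2): not satisfied.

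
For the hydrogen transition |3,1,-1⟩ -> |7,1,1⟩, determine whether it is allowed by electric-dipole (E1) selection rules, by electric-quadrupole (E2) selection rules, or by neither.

Δl = 1 − 1 = +0; l_i + l_f = 2.
Δm_l = +2.
E1 (Δl = ±1, |Δm_l| ≤ 1): not satisfied.
E2 (Δl = 0,±2, l_i+l_f ≥ 2, |Δm_l| ≤ 2): satisfied.

E2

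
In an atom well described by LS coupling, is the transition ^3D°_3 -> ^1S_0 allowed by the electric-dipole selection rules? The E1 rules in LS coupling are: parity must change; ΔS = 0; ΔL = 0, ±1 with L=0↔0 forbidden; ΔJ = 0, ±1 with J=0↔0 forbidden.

forbidden

Initial level: S=1, L=2, J=3, parity odd. Final level: S=0, L=0, J=0, parity even.
ΔS = 0: S: 1 → 0 — fails.
ΔL = 0, ±1 (not L=0↔0): L: 2 → 0, ΔL = -2 — fails.
Parity must change: odd → even — passes.
ΔJ = 0, ±1 (not J=0↔0): J: 3 → 0, ΔJ = -3 — fails.
Rule(s) violated: ΔS, ΔL, ΔJ.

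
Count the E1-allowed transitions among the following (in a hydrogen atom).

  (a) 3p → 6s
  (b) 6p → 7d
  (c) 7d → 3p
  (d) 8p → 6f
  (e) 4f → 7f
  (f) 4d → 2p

4

(a) allowed
(b) allowed
(c) allowed
(d) forbidden — Δl = +2 (E1 requires Δl = ±1)
(e) forbidden — Δl = +0 (E1 requires Δl = ±1)
(f) allowed
Total allowed: 4 of 6.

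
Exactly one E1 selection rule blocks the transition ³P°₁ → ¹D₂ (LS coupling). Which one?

the ΔS = 0 rule

Initial level: S=1, L=1, J=1, parity odd. Final level: S=0, L=2, J=2, parity even.
Parity must change: odd → even — ok.
ΔS = 0: S: 1 → 0 — fails.
ΔL = 0, ±1 (not L=0↔0): L: 1 → 2, ΔL = +1 — ok.
ΔJ = 0, ±1 (not J=0↔0): J: 1 → 2, ΔJ = +1 — ok.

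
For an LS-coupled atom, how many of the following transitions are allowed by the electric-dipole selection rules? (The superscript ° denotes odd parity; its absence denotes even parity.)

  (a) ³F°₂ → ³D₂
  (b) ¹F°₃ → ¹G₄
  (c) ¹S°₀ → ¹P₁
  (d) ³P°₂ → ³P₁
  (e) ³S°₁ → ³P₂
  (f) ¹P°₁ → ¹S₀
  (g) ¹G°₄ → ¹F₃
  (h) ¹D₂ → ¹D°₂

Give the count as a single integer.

(a) allowed
(b) allowed
(c) allowed
(d) allowed
(e) allowed
(f) allowed
(g) allowed
(h) allowed
Total allowed: 8 of 8.

8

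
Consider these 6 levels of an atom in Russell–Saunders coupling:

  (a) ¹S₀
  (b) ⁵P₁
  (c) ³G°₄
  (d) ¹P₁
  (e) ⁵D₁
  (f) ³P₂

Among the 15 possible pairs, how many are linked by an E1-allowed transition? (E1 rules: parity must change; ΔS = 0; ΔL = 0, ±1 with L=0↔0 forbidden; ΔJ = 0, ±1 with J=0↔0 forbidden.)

0

(a)–(b): forbidden (parity, ΔS).
(a)–(c): forbidden (ΔS, ΔL, ΔJ).
(a)–(d): forbidden (parity).
(a)–(e): forbidden (parity, ΔS, ΔL).
(a)–(f): forbidden (parity, ΔS, ΔJ).
(b)–(c): forbidden (ΔS, ΔL, ΔJ).
(b)–(d): forbidden (parity, ΔS).
(b)–(e): forbidden (parity).
(b)–(f): forbidden (parity, ΔS).
(c)–(d): forbidden (ΔS, ΔL, ΔJ).
(c)–(e): forbidden (ΔS, ΔL, ΔJ).
(c)–(f): forbidden (ΔL, ΔJ).
(d)–(e): forbidden (parity, ΔS).
(d)–(f): forbidden (parity, ΔS).
(e)–(f): forbidden (parity, ΔS).
Allowed pairs: 0 of 15.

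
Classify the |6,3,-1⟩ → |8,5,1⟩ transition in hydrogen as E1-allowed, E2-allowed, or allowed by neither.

Δl = 5 − 3 = +2; l_i + l_f = 8.
Δm_l = +2.
E1 (Δl = ±1, |Δm_l| ≤ 1): not satisfied.
E2 (Δl = 0,±2, l_i+l_f ≥ 2, |Δm_l| ≤ 2): satisfied.

E2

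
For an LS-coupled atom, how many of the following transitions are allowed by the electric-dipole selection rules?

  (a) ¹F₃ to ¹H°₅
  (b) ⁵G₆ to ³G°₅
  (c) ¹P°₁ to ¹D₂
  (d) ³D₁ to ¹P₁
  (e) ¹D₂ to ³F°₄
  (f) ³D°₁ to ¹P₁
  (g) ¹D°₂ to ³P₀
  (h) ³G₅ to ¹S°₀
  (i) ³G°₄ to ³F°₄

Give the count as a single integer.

(a) forbidden (ΔL, ΔJ fail)
(b) forbidden (ΔS fails)
(c) allowed
(d) forbidden (parity, ΔS fail)
(e) forbidden (ΔS, ΔJ fail)
(f) forbidden (ΔS fails)
(g) forbidden (ΔS, ΔJ fail)
(h) forbidden (ΔS, ΔL, ΔJ fail)
(i) forbidden (parity fails)
Total allowed: 1 of 9.

1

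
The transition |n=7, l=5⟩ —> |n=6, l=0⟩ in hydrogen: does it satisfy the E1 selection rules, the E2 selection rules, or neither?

neither

Δl = 0 − 5 = -5; l_i + l_f = 5.
E1 (Δl = ±1): not satisfied.
E2 (Δl = 0,±2, l_i+l_f ≥ 2): not satisfied.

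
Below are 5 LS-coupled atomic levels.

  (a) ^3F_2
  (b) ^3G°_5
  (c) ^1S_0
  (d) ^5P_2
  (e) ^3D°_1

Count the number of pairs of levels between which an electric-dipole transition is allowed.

1

(a)–(b): forbidden (ΔJ).
(a)–(c): forbidden (parity, ΔS, ΔL, ΔJ).
(a)–(d): forbidden (parity, ΔS, ΔL).
(a)–(e): allowed.
(b)–(c): forbidden (ΔS, ΔL, ΔJ).
(b)–(d): forbidden (ΔS, ΔL, ΔJ).
(b)–(e): forbidden (parity, ΔL, ΔJ).
(c)–(d): forbidden (parity, ΔS, ΔJ).
(c)–(e): forbidden (ΔS, ΔL).
(d)–(e): forbidden (ΔS).
Allowed pairs: 1 of 10.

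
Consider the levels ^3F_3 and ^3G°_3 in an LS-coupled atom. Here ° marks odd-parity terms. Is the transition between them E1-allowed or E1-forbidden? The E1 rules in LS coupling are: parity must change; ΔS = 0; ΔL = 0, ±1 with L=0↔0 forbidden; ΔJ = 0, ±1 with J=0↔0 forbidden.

allowed

Reading off the term symbols: S 1→1, L 3→4, J 3→3, parity even→odd.
Parity must change: even → odd — ok.
ΔS = 0: S: 1 → 1 — ok.
ΔL = 0, ±1 (not L=0↔0): L: 3 → 4, ΔL = +1 — ok.
ΔJ = 0, ±1 (not J=0↔0): J: 3 → 3, ΔJ = +0 — ok.
All four E1 rules are satisfied.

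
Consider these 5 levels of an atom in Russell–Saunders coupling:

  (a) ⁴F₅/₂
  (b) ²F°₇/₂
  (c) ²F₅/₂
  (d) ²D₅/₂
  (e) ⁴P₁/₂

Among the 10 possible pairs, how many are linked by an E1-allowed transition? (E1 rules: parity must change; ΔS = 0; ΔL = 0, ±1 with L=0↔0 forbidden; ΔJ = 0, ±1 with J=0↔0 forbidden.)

(a)–(b): forbidden (ΔS).
(a)–(c): forbidden (parity, ΔS).
(a)–(d): forbidden (parity, ΔS).
(a)–(e): forbidden (parity, ΔL, ΔJ).
(b)–(c): allowed.
(b)–(d): allowed.
(b)–(e): forbidden (ΔS, ΔL, ΔJ).
(c)–(d): forbidden (parity).
(c)–(e): forbidden (parity, ΔS, ΔL, ΔJ).
(d)–(e): forbidden (parity, ΔS, ΔJ).
Allowed pairs: 2 of 10.

2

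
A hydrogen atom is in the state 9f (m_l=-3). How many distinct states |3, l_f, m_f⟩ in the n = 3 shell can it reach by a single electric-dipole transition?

E1 requires Δl = ±1, so l_f ∈ {2, 4}; with 0 ≤ l_f ≤ n_f−1 = 2, the allowed l_f values are {2}.
For l_f = 2: m_f ∈ {m_i−1, m_i, m_i+1} ∩ [−2, 2] = {-2} → 1 state.
Total: 1.

1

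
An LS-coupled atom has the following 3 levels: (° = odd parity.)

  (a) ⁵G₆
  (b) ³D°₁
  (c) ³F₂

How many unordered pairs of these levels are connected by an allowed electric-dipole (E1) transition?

(a)–(b): forbidden (ΔS, ΔL, ΔJ).
(a)–(c): forbidden (parity, ΔS, ΔJ).
(b)–(c): allowed.
Allowed pairs: 1 of 3.

1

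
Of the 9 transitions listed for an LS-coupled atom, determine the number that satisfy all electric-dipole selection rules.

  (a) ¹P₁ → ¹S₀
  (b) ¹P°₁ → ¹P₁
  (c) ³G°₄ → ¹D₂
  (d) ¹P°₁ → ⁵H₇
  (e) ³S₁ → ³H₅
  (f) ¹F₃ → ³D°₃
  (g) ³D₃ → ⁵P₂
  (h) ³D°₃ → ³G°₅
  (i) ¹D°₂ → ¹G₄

(a) forbidden (parity fails)
(b) allowed
(c) forbidden (ΔS, ΔL, ΔJ fail)
(d) forbidden (ΔS, ΔL, ΔJ fail)
(e) forbidden (parity, ΔL, ΔJ fail)
(f) forbidden (ΔS fails)
(g) forbidden (parity, ΔS fail)
(h) forbidden (parity, ΔL, ΔJ fail)
(i) forbidden (ΔL, ΔJ fail)
Total allowed: 1 of 9.

1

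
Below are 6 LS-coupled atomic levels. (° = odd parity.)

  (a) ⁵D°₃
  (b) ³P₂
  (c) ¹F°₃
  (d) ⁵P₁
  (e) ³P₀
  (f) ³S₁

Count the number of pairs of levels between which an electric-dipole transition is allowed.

(a)–(b): forbidden (ΔS).
(a)–(c): forbidden (parity, ΔS).
(a)–(d): forbidden (ΔJ).
(a)–(e): forbidden (ΔS, ΔJ).
(a)–(f): forbidden (ΔS, ΔL, ΔJ).
(b)–(c): forbidden (ΔS, ΔL).
(b)–(d): forbidden (parity, ΔS).
(b)–(e): forbidden (parity, ΔJ).
(b)–(f): forbidden (parity).
(c)–(d): forbidden (ΔS, ΔL, ΔJ).
(c)–(e): forbidden (ΔS, ΔL, ΔJ).
(c)–(f): forbidden (ΔS, ΔL, ΔJ).
(d)–(e): forbidden (parity, ΔS).
(d)–(f): forbidden (parity, ΔS).
(e)–(f): forbidden (parity).
Allowed pairs: 0 of 15.

0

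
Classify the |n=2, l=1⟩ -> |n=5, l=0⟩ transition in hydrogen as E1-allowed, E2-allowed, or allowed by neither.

Δl = 0 − 1 = -1; l_i + l_f = 1.
E1 (Δl = ±1): satisfied.
E2 (Δl = 0,±2, l_i+l_f ≥ 2): not satisfied.

E1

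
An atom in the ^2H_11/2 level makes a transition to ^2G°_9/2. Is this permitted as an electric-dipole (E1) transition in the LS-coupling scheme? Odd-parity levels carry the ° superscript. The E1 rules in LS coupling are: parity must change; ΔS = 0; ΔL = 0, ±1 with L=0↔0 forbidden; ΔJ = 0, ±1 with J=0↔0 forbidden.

allowed

Parity must change: even → odd — passes.
ΔS = 0: S: 1/2 → 1/2 — passes.
ΔL = 0, ±1 (not L=0↔0): L: 5 → 4, ΔL = -1 — passes.
ΔJ = 0, ±1 (not J=0↔0): J: 11/2 → 9/2, ΔJ = -1 — passes.
All four E1 rules are satisfied.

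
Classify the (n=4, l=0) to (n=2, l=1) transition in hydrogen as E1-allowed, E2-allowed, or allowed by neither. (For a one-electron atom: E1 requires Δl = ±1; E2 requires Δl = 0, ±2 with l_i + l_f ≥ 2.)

E1

Δl = 1 − 0 = +1; l_i + l_f = 1.
E1 (Δl = ±1): satisfied.
E2 (Δl = 0,±2, l_i+l_f ≥ 2): not satisfied.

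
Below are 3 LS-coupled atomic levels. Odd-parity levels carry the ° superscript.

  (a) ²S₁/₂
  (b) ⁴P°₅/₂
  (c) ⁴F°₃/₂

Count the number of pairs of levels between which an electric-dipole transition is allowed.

(a)–(b): forbidden (ΔS, ΔJ).
(a)–(c): forbidden (ΔS, ΔL).
(b)–(c): forbidden (parity, ΔL).
Allowed pairs: 0 of 3.

0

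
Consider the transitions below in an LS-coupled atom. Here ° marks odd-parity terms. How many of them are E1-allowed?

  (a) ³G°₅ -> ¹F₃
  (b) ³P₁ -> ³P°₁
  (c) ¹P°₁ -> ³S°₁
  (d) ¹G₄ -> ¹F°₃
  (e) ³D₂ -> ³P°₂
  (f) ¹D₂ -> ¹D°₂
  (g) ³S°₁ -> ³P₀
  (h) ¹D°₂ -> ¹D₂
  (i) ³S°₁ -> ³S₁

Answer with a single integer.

(a) forbidden (ΔS, ΔJ fail)
(b) allowed
(c) forbidden (parity, ΔS fail)
(d) allowed
(e) allowed
(f) allowed
(g) allowed
(h) allowed
(i) forbidden (ΔL fails)
Total allowed: 6 of 9.

6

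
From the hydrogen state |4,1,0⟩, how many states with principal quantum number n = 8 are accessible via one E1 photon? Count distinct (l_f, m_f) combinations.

E1 requires Δl = ±1, so l_f ∈ {0, 2}; with 0 ≤ l_f ≤ n_f−1 = 7, the allowed l_f values are {0, 2}.
For l_f = 0: m_f ∈ {m_i−1, m_i, m_i+1} ∩ [−0, 0] = {0} → 1 state.
For l_f = 2: m_f ∈ {m_i−1, m_i, m_i+1} ∩ [−2, 2] = {-1, 0, 1} → 3 states.
Total: 4.

4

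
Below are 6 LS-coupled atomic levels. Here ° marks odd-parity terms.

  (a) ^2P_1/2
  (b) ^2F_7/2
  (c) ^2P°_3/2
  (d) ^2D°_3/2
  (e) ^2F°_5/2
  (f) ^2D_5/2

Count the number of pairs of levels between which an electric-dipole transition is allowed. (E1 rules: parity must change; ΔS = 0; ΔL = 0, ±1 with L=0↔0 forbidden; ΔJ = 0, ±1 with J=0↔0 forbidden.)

6

(a)–(b): forbidden (parity, ΔL, ΔJ).
(a)–(c): allowed.
(a)–(d): allowed.
(a)–(e): forbidden (ΔL, ΔJ).
(a)–(f): forbidden (parity, ΔJ).
(b)–(c): forbidden (ΔL, ΔJ).
(b)–(d): forbidden (ΔJ).
(b)–(e): allowed.
(b)–(f): forbidden (parity).
(c)–(d): forbidden (parity).
(c)–(e): forbidden (parity, ΔL).
(c)–(f): allowed.
(d)–(e): forbidden (parity).
(d)–(f): allowed.
(e)–(f): allowed.
Allowed pairs: 6 of 15.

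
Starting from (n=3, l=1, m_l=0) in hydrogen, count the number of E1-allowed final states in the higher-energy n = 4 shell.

E1 requires Δl = ±1, so l_f ∈ {0, 2}; with 0 ≤ l_f ≤ n_f−1 = 3, the allowed l_f values are {0, 2}.
For l_f = 0: m_f ∈ {m_i−1, m_i, m_i+1} ∩ [−0, 0] = {0} → 1 state.
For l_f = 2: m_f ∈ {m_i−1, m_i, m_i+1} ∩ [−2, 2] = {-1, 0, 1} → 3 states.
Total: 4.

4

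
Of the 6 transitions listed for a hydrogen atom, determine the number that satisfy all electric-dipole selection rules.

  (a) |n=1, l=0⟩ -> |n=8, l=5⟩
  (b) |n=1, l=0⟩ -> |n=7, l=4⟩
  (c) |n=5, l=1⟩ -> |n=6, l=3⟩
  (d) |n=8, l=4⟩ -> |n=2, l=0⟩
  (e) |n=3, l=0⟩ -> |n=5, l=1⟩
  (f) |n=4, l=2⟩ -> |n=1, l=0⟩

1

(a) forbidden — Δl = +5 (E1 requires Δl = ±1)
(b) forbidden — Δl = +4 (E1 requires Δl = ±1)
(c) forbidden — Δl = +2 (E1 requires Δl = ±1)
(d) forbidden — Δl = -4 (E1 requires Δl = ±1)
(e) allowed
(f) forbidden — Δl = -2 (E1 requires Δl = ±1)
Total allowed: 1 of 6.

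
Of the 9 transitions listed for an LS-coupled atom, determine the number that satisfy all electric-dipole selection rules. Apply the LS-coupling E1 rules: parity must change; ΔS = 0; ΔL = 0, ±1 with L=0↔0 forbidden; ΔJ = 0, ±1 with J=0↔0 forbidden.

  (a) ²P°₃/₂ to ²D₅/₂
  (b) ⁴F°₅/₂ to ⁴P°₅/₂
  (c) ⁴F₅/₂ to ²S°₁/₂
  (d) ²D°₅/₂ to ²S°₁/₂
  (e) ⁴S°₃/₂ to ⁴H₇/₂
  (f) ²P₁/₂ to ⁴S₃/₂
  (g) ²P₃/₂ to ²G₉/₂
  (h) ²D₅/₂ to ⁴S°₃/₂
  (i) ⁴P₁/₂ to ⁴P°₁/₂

2

(a) allowed
(b) forbidden (parity, ΔL fail)
(c) forbidden (ΔS, ΔL, ΔJ fail)
(d) forbidden (parity, ΔL, ΔJ fail)
(e) forbidden (ΔL, ΔJ fail)
(f) forbidden (parity, ΔS fail)
(g) forbidden (parity, ΔL, ΔJ fail)
(h) forbidden (ΔS, ΔL fail)
(i) allowed
Total allowed: 2 of 9.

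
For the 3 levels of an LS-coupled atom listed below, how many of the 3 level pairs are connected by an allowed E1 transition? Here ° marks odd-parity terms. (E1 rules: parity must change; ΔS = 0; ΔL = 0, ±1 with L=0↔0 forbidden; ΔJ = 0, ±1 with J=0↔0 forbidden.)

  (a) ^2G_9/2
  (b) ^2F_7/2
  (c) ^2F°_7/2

(a)–(b): forbidden (parity).
(a)–(c): allowed.
(b)–(c): allowed.
Allowed pairs: 2 of 3.

2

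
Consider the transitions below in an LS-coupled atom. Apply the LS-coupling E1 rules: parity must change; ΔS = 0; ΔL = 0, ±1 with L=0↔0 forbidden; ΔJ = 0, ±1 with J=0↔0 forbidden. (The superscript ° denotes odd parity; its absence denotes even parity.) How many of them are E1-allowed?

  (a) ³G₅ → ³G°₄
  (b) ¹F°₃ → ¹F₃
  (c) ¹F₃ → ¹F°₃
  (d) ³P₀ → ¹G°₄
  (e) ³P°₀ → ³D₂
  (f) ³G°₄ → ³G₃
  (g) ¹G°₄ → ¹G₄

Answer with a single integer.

5

(a) allowed
(b) allowed
(c) allowed
(d) forbidden (ΔS, ΔL, ΔJ fail)
(e) forbidden (ΔJ fails)
(f) allowed
(g) allowed
Total allowed: 5 of 7.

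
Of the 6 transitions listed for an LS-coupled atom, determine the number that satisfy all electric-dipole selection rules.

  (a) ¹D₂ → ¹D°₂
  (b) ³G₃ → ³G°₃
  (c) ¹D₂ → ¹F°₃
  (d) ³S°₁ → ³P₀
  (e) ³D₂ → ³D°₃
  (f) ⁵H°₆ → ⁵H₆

6

(a) allowed
(b) allowed
(c) allowed
(d) allowed
(e) allowed
(f) allowed
Total allowed: 6 of 6.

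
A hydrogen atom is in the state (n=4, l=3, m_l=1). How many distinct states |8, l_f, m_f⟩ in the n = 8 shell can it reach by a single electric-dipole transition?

E1 requires Δl = ±1, so l_f ∈ {2, 4}; with 0 ≤ l_f ≤ n_f−1 = 7, the allowed l_f values are {2, 4}.
For l_f = 2: m_f ∈ {m_i−1, m_i, m_i+1} ∩ [−2, 2] = {0, 1, 2} → 3 states.
For l_f = 4: m_f ∈ {m_i−1, m_i, m_i+1} ∩ [−4, 4] = {0, 1, 2} → 3 states.
Total: 6.

6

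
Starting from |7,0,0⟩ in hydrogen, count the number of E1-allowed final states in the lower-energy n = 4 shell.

E1 requires Δl = ±1, so l_f ∈ {-1, 1}; with 0 ≤ l_f ≤ n_f−1 = 3, the allowed l_f values are {1}.
For l_f = 1: m_f ∈ {m_i−1, m_i, m_i+1} ∩ [−1, 1] = {-1, 0, 1} → 3 states.
Total: 3.

3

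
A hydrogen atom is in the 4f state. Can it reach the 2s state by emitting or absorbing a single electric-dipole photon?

forbidden

l: 3 → 0 (Δl = -3). Δl = ±1 fails.
The transition is electric-dipole forbidden.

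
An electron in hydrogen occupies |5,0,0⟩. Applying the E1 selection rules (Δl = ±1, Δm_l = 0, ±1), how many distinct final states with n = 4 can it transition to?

3

E1 requires Δl = ±1, so l_f ∈ {-1, 1}; with 0 ≤ l_f ≤ n_f−1 = 3, the allowed l_f values are {1}.
For l_f = 1: m_f ∈ {m_i−1, m_i, m_i+1} ∩ [−1, 1] = {-1, 0, 1} → 3 states.
Total: 3.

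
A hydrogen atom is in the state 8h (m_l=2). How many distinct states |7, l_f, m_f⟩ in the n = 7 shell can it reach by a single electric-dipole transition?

6

E1 requires Δl = ±1, so l_f ∈ {4, 6}; with 0 ≤ l_f ≤ n_f−1 = 6, the allowed l_f values are {4, 6}.
For l_f = 4: m_f ∈ {m_i−1, m_i, m_i+1} ∩ [−4, 4] = {1, 2, 3} → 3 states.
For l_f = 6: m_f ∈ {m_i−1, m_i, m_i+1} ∩ [−6, 6] = {1, 2, 3} → 3 states.
Total: 6.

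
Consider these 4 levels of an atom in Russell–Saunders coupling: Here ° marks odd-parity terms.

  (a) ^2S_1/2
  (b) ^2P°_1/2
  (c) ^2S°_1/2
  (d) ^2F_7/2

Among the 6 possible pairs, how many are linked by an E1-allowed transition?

1

(a)–(b): allowed.
(a)–(c): forbidden (ΔL).
(a)–(d): forbidden (parity, ΔL, ΔJ).
(b)–(c): forbidden (parity).
(b)–(d): forbidden (ΔL, ΔJ).
(c)–(d): forbidden (ΔL, ΔJ).
Allowed pairs: 1 of 6.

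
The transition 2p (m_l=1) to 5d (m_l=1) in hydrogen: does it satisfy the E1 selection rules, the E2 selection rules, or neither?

Δl = 2 − 1 = +1; l_i + l_f = 3.
Δm_l = +0.
E1 (Δl = ±1, |Δm_l| ≤ 1): satisfied.
E2 (Δl = 0,±2, l_i+l_f ≥ 2, |Δm_l| ≤ 2): not satisfied.

E1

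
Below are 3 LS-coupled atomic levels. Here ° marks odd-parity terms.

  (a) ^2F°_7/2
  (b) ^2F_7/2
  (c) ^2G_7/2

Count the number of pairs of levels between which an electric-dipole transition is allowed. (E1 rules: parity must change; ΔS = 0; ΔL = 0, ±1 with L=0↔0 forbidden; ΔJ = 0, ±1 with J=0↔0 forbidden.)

2

(a)–(b): allowed.
(a)–(c): allowed.
(b)–(c): forbidden (parity).
Allowed pairs: 2 of 3.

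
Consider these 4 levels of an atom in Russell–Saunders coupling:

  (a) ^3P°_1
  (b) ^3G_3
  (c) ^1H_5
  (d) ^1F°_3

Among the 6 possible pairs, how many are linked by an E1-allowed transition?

0

(a)–(b): forbidden (ΔL, ΔJ).
(a)–(c): forbidden (ΔS, ΔL, ΔJ).
(a)–(d): forbidden (parity, ΔS, ΔL, ΔJ).
(b)–(c): forbidden (parity, ΔS, ΔJ).
(b)–(d): forbidden (ΔS).
(c)–(d): forbidden (ΔL, ΔJ).
Allowed pairs: 0 of 6.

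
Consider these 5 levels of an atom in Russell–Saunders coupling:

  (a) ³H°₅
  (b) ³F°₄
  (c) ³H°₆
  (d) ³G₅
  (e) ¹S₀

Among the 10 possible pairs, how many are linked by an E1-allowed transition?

3

(a)–(b): forbidden (parity, ΔL).
(a)–(c): forbidden (parity).
(a)–(d): allowed.
(a)–(e): forbidden (ΔS, ΔL, ΔJ).
(b)–(c): forbidden (parity, ΔL, ΔJ).
(b)–(d): allowed.
(b)–(e): forbidden (ΔS, ΔL, ΔJ).
(c)–(d): allowed.
(c)–(e): forbidden (ΔS, ΔL, ΔJ).
(d)–(e): forbidden (parity, ΔS, ΔL, ΔJ).
Allowed pairs: 3 of 10.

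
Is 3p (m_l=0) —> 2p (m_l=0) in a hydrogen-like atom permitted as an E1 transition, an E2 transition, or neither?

E2

Δl = 1 − 1 = +0; l_i + l_f = 2.
Δm_l = +0.
E1 (Δl = ±1, |Δm_l| ≤ 1): not satisfied.
E2 (Δl = 0,±2, l_i+l_f ≥ 2, |Δm_l| ≤ 2): satisfied.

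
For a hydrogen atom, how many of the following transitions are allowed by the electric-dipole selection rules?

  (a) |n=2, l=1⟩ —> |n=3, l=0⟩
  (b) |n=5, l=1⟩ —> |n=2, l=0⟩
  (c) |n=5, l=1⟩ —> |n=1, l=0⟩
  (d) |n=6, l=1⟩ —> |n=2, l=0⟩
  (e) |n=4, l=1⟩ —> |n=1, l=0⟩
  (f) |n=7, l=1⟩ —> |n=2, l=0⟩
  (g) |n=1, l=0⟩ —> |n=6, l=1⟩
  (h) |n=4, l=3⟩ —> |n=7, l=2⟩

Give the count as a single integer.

(a) allowed
(b) allowed
(c) allowed
(d) allowed
(e) allowed
(f) allowed
(g) allowed
(h) allowed
Total allowed: 8 of 8.

8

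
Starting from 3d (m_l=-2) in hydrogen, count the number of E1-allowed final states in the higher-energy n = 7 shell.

4

E1 requires Δl = ±1, so l_f ∈ {1, 3}; with 0 ≤ l_f ≤ n_f−1 = 6, the allowed l_f values are {1, 3}.
For l_f = 1: m_f ∈ {m_i−1, m_i, m_i+1} ∩ [−1, 1] = {-1} → 1 state.
For l_f = 3: m_f ∈ {m_i−1, m_i, m_i+1} ∩ [−3, 3] = {-3, -2, -1} → 3 states.
Total: 4.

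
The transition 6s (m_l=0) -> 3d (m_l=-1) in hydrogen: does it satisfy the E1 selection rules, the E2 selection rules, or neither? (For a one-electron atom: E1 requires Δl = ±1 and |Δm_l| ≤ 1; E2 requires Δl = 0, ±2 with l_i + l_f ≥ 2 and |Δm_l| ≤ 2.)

Δl = 2 − 0 = +2; l_i + l_f = 2.
Δm_l = -1.
E1 (Δl = ±1, |Δm_l| ≤ 1): not satisfied.
E2 (Δl = 0,±2, l_i+l_f ≥ 2, |Δm_l| ≤ 2): satisfied.

E2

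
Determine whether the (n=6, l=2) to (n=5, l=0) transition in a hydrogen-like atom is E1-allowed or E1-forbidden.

l: 2 → 0 (Δl = -2). Δl = ±1 fails.
The transition is electric-dipole forbidden.

forbidden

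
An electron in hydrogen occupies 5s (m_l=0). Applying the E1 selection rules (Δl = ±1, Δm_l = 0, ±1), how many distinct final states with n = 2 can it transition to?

3

E1 requires Δl = ±1, so l_f ∈ {-1, 1}; with 0 ≤ l_f ≤ n_f−1 = 1, the allowed l_f values are {1}.
For l_f = 1: m_f ∈ {m_i−1, m_i, m_i+1} ∩ [−1, 1] = {-1, 0, 1} → 3 states.
Total: 3.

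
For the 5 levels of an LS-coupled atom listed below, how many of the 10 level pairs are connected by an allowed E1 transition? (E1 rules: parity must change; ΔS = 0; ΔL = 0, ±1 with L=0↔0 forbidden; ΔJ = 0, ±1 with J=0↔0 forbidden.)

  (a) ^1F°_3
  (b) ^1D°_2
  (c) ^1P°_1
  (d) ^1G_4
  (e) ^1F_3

(a)–(b): forbidden (parity).
(a)–(c): forbidden (parity, ΔL, ΔJ).
(a)–(d): allowed.
(a)–(e): allowed.
(b)–(c): forbidden (parity).
(b)–(d): forbidden (ΔL, ΔJ).
(b)–(e): allowed.
(c)–(d): forbidden (ΔL, ΔJ).
(c)–(e): forbidden (ΔL, ΔJ).
(d)–(e): forbidden (parity).
Allowed pairs: 3 of 10.

3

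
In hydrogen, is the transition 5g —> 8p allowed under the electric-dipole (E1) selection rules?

Δl = 1 − 4 = -3; the E1 rule Δl = ±1 is fails.
The transition is electric-dipole forbidden.

forbidden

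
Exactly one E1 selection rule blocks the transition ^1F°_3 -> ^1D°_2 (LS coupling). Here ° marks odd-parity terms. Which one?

parity

Parity must change: odd → odd — fails.
ΔS = 0: S: 0 → 0 — ok.
ΔL = 0, ±1 (not L=0↔0): L: 3 → 2, ΔL = -1 — ok.
ΔJ = 0, ±1 (not J=0↔0): J: 3 → 2, ΔJ = -1 — ok.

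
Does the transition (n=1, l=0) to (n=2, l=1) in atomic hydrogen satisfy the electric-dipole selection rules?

allowed

l: 0 → 1 (Δl = +1). Δl = ±1 passes.
All E1 selection rules are satisfied.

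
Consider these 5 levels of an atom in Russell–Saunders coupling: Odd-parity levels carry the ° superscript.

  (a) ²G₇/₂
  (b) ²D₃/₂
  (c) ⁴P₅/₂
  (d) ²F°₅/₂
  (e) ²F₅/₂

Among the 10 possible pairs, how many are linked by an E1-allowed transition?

(a)–(b): forbidden (parity, ΔL, ΔJ).
(a)–(c): forbidden (parity, ΔS, ΔL).
(a)–(d): allowed.
(a)–(e): forbidden (parity).
(b)–(c): forbidden (parity, ΔS).
(b)–(d): allowed.
(b)–(e): forbidden (parity).
(c)–(d): forbidden (ΔS, ΔL).
(c)–(e): forbidden (parity, ΔS, ΔL).
(d)–(e): allowed.
Allowed pairs: 3 of 10.

3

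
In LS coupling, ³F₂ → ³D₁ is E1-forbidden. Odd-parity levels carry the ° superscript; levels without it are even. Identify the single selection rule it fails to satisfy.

Parity must change: even → even — violated.
ΔS = 0: S: 1 → 1 — satisfied.
ΔL = 0, ±1 (not L=0↔0): L: 3 → 2, ΔL = -1 — satisfied.
ΔJ = 0, ±1 (not J=0↔0): J: 2 → 1, ΔJ = -1 — satisfied.

parity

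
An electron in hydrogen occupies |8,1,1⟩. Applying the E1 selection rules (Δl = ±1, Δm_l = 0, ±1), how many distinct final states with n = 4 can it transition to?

4

E1 requires Δl = ±1, so l_f ∈ {0, 2}; with 0 ≤ l_f ≤ n_f−1 = 3, the allowed l_f values are {0, 2}.
For l_f = 0: m_f ∈ {m_i−1, m_i, m_i+1} ∩ [−0, 0] = {0} → 1 state.
For l_f = 2: m_f ∈ {m_i−1, m_i, m_i+1} ∩ [−2, 2] = {0, 1, 2} → 3 states.
Total: 4.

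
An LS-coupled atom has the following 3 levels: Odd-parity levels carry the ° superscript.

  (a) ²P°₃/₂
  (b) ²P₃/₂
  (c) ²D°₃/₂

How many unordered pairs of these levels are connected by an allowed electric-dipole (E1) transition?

2

(a)–(b): allowed.
(a)–(c): forbidden (parity).
(b)–(c): allowed.
Allowed pairs: 2 of 3.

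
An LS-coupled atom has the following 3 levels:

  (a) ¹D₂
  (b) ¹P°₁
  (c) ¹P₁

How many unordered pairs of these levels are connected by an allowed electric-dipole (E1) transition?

(a)–(b): allowed.
(a)–(c): forbidden (parity).
(b)–(c): allowed.
Allowed pairs: 2 of 3.

2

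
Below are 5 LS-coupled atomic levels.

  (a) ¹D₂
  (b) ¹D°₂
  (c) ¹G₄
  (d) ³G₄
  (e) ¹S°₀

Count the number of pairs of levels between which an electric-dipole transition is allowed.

1

(a)–(b): allowed.
(a)–(c): forbidden (parity, ΔL, ΔJ).
(a)–(d): forbidden (parity, ΔS, ΔL, ΔJ).
(a)–(e): forbidden (ΔL, ΔJ).
(b)–(c): forbidden (ΔL, ΔJ).
(b)–(d): forbidden (ΔS, ΔL, ΔJ).
(b)–(e): forbidden (parity, ΔL, ΔJ).
(c)–(d): forbidden (parity, ΔS).
(c)–(e): forbidden (ΔL, ΔJ).
(d)–(e): forbidden (ΔS, ΔL, ΔJ).
Allowed pairs: 1 of 10.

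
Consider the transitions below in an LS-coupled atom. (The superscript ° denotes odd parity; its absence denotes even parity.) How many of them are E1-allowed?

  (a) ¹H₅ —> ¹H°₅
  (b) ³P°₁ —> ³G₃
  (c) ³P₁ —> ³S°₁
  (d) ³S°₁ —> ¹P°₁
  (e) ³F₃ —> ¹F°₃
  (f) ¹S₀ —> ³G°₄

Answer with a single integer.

2

(a) allowed
(b) forbidden (ΔL, ΔJ fail)
(c) allowed
(d) forbidden (parity, ΔS fail)
(e) forbidden (ΔS fails)
(f) forbidden (ΔS, ΔL, ΔJ fail)
Total allowed: 2 of 6.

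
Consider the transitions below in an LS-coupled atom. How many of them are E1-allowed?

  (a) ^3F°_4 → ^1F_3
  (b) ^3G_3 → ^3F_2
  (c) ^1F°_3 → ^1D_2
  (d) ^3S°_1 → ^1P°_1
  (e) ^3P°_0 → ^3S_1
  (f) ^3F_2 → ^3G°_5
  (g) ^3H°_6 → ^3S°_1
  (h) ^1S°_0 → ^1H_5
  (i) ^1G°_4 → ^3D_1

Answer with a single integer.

2

(a) forbidden (ΔS fails)
(b) forbidden (parity fails)
(c) allowed
(d) forbidden (parity, ΔS fail)
(e) allowed
(f) forbidden (ΔJ fails)
(g) forbidden (parity, ΔL, ΔJ fail)
(h) forbidden (ΔL, ΔJ fail)
(i) forbidden (ΔS, ΔL, ΔJ fail)
Total allowed: 2 of 9.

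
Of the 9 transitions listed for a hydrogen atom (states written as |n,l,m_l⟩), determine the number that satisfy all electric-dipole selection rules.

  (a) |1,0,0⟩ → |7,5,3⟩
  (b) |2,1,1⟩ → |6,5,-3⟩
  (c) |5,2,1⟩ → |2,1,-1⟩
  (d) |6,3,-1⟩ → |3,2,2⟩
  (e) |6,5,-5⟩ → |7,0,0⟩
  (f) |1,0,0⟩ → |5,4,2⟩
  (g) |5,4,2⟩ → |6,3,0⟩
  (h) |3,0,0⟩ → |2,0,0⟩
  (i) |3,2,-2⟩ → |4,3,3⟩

0

(a) forbidden — Δl = +5 (E1 requires Δl = ±1); Δm_l = +3 (E1 requires Δm_l = 0, ±1)
(b) forbidden — Δl = +4 (E1 requires Δl = ±1); Δm_l = -4 (E1 requires Δm_l = 0, ±1)
(c) forbidden — Δm_l = -2 (E1 requires Δm_l = 0, ±1)
(d) forbidden — Δm_l = +3 (E1 requires Δm_l = 0, ±1)
(e) forbidden — Δl = -5 (E1 requires Δl = ±1); Δm_l = +5 (E1 requires Δm_l = 0, ±1)
(f) forbidden — Δl = +4 (E1 requires Δl = ±1); Δm_l = +2 (E1 requires Δm_l = 0, ±1)
(g) forbidden — Δm_l = -2 (E1 requires Δm_l = 0, ±1)
(h) forbidden — Δl = +0 (E1 requires Δl = ±1)
(i) forbidden — Δm_l = +5 (E1 requires Δm_l = 0, ±1)
Total allowed: 0 of 9.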